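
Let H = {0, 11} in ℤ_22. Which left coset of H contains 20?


20 + H = {20 + h (mod 22) : h ∈ H}
20+0=20, 20+11=9
20 + H = {9, 20} = 9 + H

20 + H = {9, 20}


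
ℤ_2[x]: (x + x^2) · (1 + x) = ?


Expand and collect like terms; reduce coefficients mod 2:
x^0: 0·1 = 0 ≡ 0 (mod 2)
x^1: 0·1 + 1·1 = 1 ≡ 1 (mod 2)
x^2: 1·1 + 1·1 = 2 ≡ 0 (mod 2)
x^3: 1·1 = 1 ≡ 1 (mod 2)
Result: x + x^3

f · g = x + x^3


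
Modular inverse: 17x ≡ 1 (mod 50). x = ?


Use the extended Euclidean algorithm to write 1 = 17·s + 50·t; then s mod 50 is the inverse.
Euclidean algorithm:
  17 = 0·50 + 17
  50 = 2·17 + 16
  17 = 1·16 + 1
  16 = 16·1 + 0
gcd(17,50) = 1
Back-substitution gives: 17·(3) + 50·(-1) = 1
So 17⁻¹ ≡ 3 ≡ 3 (mod 50)
Check: 17 × 3 = 51 ≡ 1 (mod 50) ✓

17⁻¹ ≡ 3 (mod 50)


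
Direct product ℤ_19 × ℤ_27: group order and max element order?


|ℤ_19 × ℤ_27| = 19 × 27 = 513
Max element order = lcm(19,27) = 513
Cyclic? Yes (gcd=1)

|ℤ_19×ℤ_27| = 513, max element order = 513


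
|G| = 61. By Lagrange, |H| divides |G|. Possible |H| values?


Lagrange's theorem: |H| divides |G|
|G| = 61
Divisors of 61: 1, 61

Possible subgroup orders: {1, 61}


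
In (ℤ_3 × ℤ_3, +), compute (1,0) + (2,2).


Operation: componentwise addition mod (3, 3)
(1,0) + (2,2) = ((a₁+b₁) mod 3, (a₂+b₂) mod 3) with a = (1,0), b = (2,2)

(1,0) + (2,2) = (0,2)


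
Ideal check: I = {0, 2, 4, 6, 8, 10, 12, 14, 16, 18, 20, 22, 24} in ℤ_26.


Check ideal conditions for I = {0, 2, 4, 6, 8, 10, 12, 14, 16, 18, 20, 22, 24} in ℤ_26:
(1) I is an additive subgroup? Yes
(2) For r ∈ ℤ_26 and a ∈ I: r·a ∈ I? Yes

Yes, I is an ideal of ℤ_26


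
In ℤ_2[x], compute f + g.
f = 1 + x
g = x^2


Add coefficients mod 2:
x^0: 1 + 0 = 1 (mod 2)
x^1: 1 + 0 = 1 (mod 2)
x^2: 0 + 1 = 1 (mod 2)
Result: 1 + x + x^2

f + g = 1 + x + x^2


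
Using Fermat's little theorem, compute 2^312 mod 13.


Fermat's little theorem: if p is prime and gcd(a,p)=1, then a^(p-1) ≡ 1 (mod p)
p = 13 is prime, gcd(2,13) = 1
Reduce exponent: 312 mod 12 = 0
So 2^312 ≡ 2^0 (mod 13)
2^0 = 1

2^312 ≡ 1 (mod 13)


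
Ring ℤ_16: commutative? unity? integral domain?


ℤ_16 is a commutative ring with unity 1; 16 = 2×8 is composite, so 2·8 ≡ 0 gives zero divisors (not an integral domain)
Commutative: Yes
Integral domain: No
Has unity: Yes

ℤ_16: Commutative=Yes, Unity=Yes


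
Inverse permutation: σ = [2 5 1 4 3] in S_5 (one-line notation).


To find σ⁻¹, swap domain and range:
σ(1) = 2 → σ⁻¹(2) = 1
σ(2) = 5 → σ⁻¹(5) = 2
σ(3) = 1 → σ⁻¹(1) = 3
σ(4) = 4 → σ⁻¹(4) = 4
σ(5) = 3 → σ⁻¹(3) = 5

σ⁻¹ = [3 1 5 4 2]


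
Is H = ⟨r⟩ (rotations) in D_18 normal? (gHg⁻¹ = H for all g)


H = ⟨r⟩ (rotations) in D_18
The rotation subgroup ⟨r⟩ has index 2 in D_18, so it is normal

Yes, normal subgroup


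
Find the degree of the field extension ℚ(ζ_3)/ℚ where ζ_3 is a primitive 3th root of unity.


[ℚ(ζ_n):ℚ] = deg Φ_n(x) = φ(n). Here φ(3) = 2

[ℚ(ζ_3)/ℚ where ζ_3 is a primitive 3th root of unity] = 2


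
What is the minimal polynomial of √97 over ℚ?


√97 satisfies x² - 97 = 0, irreducible over ℚ since 97 is squarefree

Minimal polynomial: x² - 97


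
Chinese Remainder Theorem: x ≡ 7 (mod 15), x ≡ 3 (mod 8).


m₁ = 15, m₂ = 8, gcd = 1, so CRT applies. M = m₁·m₂ = 120
Let M₁ = M/m₁ = 8, M₂ = M/m₂ = 15
Find y₁ ≡ M₁⁻¹ (mod m₁): 8⁻¹ ≡ 2 (mod 15)
Find y₂ ≡ M₂⁻¹ (mod m₂): 15⁻¹ ≡ 7 (mod 8)
x = a₁·M₁·y₁ + a₂·M₂·y₂ = 7·8·2 + 3·15·7 = 427
Reduce mod 120: x ≡ 67
Check: 67 mod 15 = 7 ✓, 67 mod 8 = 3 ✓

x ≡ 67 (mod 120)


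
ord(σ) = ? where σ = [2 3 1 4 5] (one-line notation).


Cycle decomposition: (1 2 3)
Cycle lengths: 3
Order = lcm(3) = 3

ord(σ) = 3


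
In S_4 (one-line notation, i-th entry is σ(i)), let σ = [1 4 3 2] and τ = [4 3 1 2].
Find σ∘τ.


σ∘τ: apply τ first, then σ
1 →τ 4 →σ 2
2 →τ 3 →σ 3
3 →τ 1 →σ 1
4 →τ 2 →σ 4

σ∘τ = [2 3 1 4]


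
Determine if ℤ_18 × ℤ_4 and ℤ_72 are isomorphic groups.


Comparing ℤ_18 × ℤ_4 and ℤ_72:
gcd(18,4) = 2 ≠ 1. Max element order in ℤ_18×ℤ_4 is lcm(18,4) = 36 < 72, so it has no element of order 72

No, ℤ_18 × ℤ_4 ≇ ℤ_72


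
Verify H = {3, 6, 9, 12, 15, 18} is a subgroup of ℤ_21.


Subgroup test for H = {3, 6, 9, 12, 15, 18} in (ℤ_21, +):
(1) 0 ∈ H? No
(2) Closure: for all a,b ∈ H, (a+b) mod 21 ∈ H? No  [counterexample: 3 + 18 = 0 ∉ H]
(3) Inverses: for all a ∈ H, -a mod 21 ∈ H? Yes

No, H is not a subgroup of ℤ_21


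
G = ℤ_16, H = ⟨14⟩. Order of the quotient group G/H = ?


|⟨14⟩| = n / gcd(14, 16) = 16 / 2 = 8
H is normal (ℤ_16 is abelian).
|G/H| = |G| / |H| = 16 / 8 = 2

|G/H| = 2


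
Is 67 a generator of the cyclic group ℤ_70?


g generates ℤ_n iff gcd(g, n) = 1
gcd(67, 70) = 1
Since gcd = 1, 67 is a generator.

Yes, 67 generates ℤ_70


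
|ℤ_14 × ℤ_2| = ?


|A × B| = |A| · |B|
|ℤ_14 × ℤ_2| = 14 × 2 = 28

|ℤ_14 × ℤ_2| = 28


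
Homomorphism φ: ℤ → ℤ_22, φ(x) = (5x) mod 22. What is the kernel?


Kernel = preimage of identity
ker(φ) = {x ∈ ℤ : 5x ≡ 0 (mod 22)}. gcd(5,22) = 1, so 5x ≡ 0 (mod 22) ⟺ x ≡ 0 (mod 22/1 = 22). Hence ker(φ) = 22ℤ

ker(φ) = 22ℤ


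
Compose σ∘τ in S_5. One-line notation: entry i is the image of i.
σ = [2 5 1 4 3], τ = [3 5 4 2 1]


σ∘τ: apply τ first, then σ
1 →τ 3 →σ 1
2 →τ 5 →σ 3
3 →τ 4 →σ 4
4 →τ 2 →σ 5
5 →τ 1 →σ 2

σ∘τ = [1 3 4 5 2]


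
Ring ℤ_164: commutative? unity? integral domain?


ℤ_164 is a commutative ring with unity 1; 164 = 2×82 is composite, so 2·82 ≡ 0 gives zero divisors (not an integral domain)
Commutative: Yes
Integral domain: No
Has unity: Yes

ℤ_164: Commutative=Yes, Unity=Yes


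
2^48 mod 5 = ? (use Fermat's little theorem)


Fermat's little theorem: if p is prime and gcd(a,p)=1, then a^(p-1) ≡ 1 (mod p)
p = 5 is prime, gcd(2,5) = 1
Reduce exponent: 48 mod 4 = 0
So 2^48 ≡ 2^0 (mod 5)
2^0 = 1

2^48 ≡ 1 (mod 5)


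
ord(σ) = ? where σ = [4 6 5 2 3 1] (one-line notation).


Cycle decomposition: (1 4 2 6) (3 5)
Cycle lengths: 4, 2
Order = lcm(4, 2) = 4

ord(σ) = 4


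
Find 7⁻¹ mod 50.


Use the extended Euclidean algorithm to write 1 = 7·s + 50·t; then s mod 50 is the inverse.
Euclidean algorithm:
  7 = 0·50 + 7
  50 = 7·7 + 1
  7 = 7·1 + 0
gcd(7,50) = 1
Back-substitution gives: 7·(-7) + 50·(1) = 1
So 7⁻¹ ≡ -7 ≡ 43 (mod 50)
Check: 7 × 43 = 301 ≡ 1 (mod 50) ✓

7⁻¹ ≡ 43 (mod 50)


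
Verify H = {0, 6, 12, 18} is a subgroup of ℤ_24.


Subgroup test for H = {0, 6, 12, 18} in (ℤ_24, +):
(1) 0 ∈ H? Yes
(2) Closure: for all a,b ∈ H, (a+b) mod 24 ∈ H? Yes
(3) Inverses: for all a ∈ H, -a mod 24 ∈ H? Yes

Yes, H is a subgroup of ℤ_24


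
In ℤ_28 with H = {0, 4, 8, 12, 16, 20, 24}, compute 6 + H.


6 + H = {6 + h (mod 28) : h ∈ H}
6+0=6, 6+4=10, 6+8=14, 6+12=18, 6+16=22, 6+20=26, 6+24=2
6 + H = {2, 6, 10, 14, 18, 22, 26} = 2 + H

6 + H = {2, 6, 10, 14, 18, 22, 26}


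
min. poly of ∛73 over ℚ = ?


∛73 satisfies x³ - 73 = 0, irreducible over ℚ (no rational root; 73 is not a perfect cube)

Minimal polynomial: x³ - 73


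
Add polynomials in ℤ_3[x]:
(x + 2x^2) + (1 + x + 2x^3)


Add coefficients mod 3:
x^0: 0 + 1 = 1 (mod 3)
x^1: 1 + 1 = 2 (mod 3)
x^2: 2 + 0 = 2 (mod 3)
x^3: 0 + 2 = 2 (mod 3)
Result: 1 + 2x + 2x^2 + 2x^3

f + g = 1 + 2x + 2x^2 + 2x^3


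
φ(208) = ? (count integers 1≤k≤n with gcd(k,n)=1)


Factor n: 208 = 2^4 × 13
φ(n) = n · ∏(1 - 1/p) over distinct primes p | n
φ(208) = 208 · (1 - 1/2) · (1 - 1/13) = 96

φ(208) = 96


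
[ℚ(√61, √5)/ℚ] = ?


[ℚ(√61,√5):ℚ] = [ℚ(√61,√5):ℚ(√61)]·[ℚ(√61):ℚ] = 2·2 = 4

[ℚ(√61, √5)/ℚ] = 4


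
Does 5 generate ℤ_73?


g generates ℤ_n iff gcd(g, n) = 1
gcd(5, 73) = 1
Since gcd = 1, 5 is a generator.

Yes, 5 generates ℤ_73


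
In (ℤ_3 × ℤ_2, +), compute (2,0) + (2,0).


Operation: componentwise addition mod (3, 2)
(2,0) + (2,0) = ((a₁+b₁) mod 3, (a₂+b₂) mod 2) with a = (2,0), b = (2,0)

(2,0) + (2,0) = (1,0)


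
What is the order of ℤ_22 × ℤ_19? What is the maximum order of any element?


|ℤ_22 × ℤ_19| = 22 × 19 = 418
Max element order = lcm(22,19) = 418
Cyclic? Yes (gcd=1)

|ℤ_22×ℤ_19| = 418, max element order = 418


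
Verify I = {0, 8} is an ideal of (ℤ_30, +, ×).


Check ideal conditions for I = {0, 8} in ℤ_30:
(1) I is an additive subgroup? No
(2) For r ∈ ℤ_30 and a ∈ I: r·a ∈ I? No  [counterexample: r=2, a=8, r·a mod 30 = 16 ∉ I]

No, I is not an ideal of ℤ_30


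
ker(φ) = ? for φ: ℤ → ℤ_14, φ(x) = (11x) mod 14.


Kernel = preimage of identity
ker(φ) = {x ∈ ℤ : 11x ≡ 0 (mod 14)}. gcd(11,14) = 1, so 11x ≡ 0 (mod 14) ⟺ x ≡ 0 (mod 14/1 = 14). Hence ker(φ) = 14ℤ

ker(φ) = 14ℤ


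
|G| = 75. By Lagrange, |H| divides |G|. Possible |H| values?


Lagrange's theorem: |H| divides |G|
|G| = 75
Divisors of 75: 1, 3, 5, 15, 25, 75

Possible subgroup orders: {1, 3, 5, 15, 25, 75}


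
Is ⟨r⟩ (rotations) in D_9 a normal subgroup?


H = ⟨r⟩ (rotations) in D_9
The rotation subgroup ⟨r⟩ has index 2 in D_9, so it is normal

Yes, normal subgroup


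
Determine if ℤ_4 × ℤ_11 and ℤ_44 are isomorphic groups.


Comparing ℤ_4 × ℤ_11 and ℤ_44:
gcd(4,11) = 1, so ℤ_4 × ℤ_11 ≅ ℤ_44 (CRT)

Yes, ℤ_4 × ℤ_11 ≅ ℤ_44


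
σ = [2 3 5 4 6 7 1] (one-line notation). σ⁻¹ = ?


To find σ⁻¹, swap domain and range:
σ(1) = 2 → σ⁻¹(2) = 1
σ(2) = 3 → σ⁻¹(3) = 2
σ(3) = 5 → σ⁻¹(5) = 3
σ(4) = 4 → σ⁻¹(4) = 4
σ(5) = 6 → σ⁻¹(6) = 5
σ(6) = 7 → σ⁻¹(7) = 6
σ(7) = 1 → σ⁻¹(1) = 7

σ⁻¹ = [7 1 2 4 3 5 6]


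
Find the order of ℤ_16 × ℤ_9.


|A × B| = |A| · |B|
|ℤ_16 × ℤ_9| = 16 × 9 = 144

|ℤ_16 × ℤ_9| = 144


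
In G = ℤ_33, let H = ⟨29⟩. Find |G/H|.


|⟨29⟩| = n / gcd(29, 33) = 33 / 1 = 33
H is normal (ℤ_33 is abelian).
|G/H| = |G| / |H| = 33 / 33 = 1

|G/H| = 1


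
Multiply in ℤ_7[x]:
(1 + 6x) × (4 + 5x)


Expand and collect like terms; reduce coefficients mod 7:
x^0: 1·4 = 4 ≡ 4 (mod 7)
x^1: 1·5 + 6·4 = 29 ≡ 1 (mod 7)
x^2: 6·5 = 30 ≡ 2 (mod 7)
Result: 4 + x + 2x^2

f · g = 4 + x + 2x^2


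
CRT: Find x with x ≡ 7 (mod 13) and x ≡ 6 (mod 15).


m₁ = 13, m₂ = 15, gcd = 1, so CRT applies. M = m₁·m₂ = 195
Let M₁ = M/m₁ = 15, M₂ = M/m₂ = 13
Find y₁ ≡ M₁⁻¹ (mod m₁): 15⁻¹ ≡ 7 (mod 13)
Find y₂ ≡ M₂⁻¹ (mod m₂): 13⁻¹ ≡ 7 (mod 15)
x = a₁·M₁·y₁ + a₂·M₂·y₂ = 7·15·7 + 6·13·7 = 1281
Reduce mod 195: x ≡ 111
Check: 111 mod 13 = 7 ✓, 111 mod 15 = 6 ✓

x ≡ 111 (mod 195)


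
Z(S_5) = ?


Z(G) = {g ∈ G | gx = xg for all x ∈ G}
S_n is non-abelian for n ≥ 3; Z(S_5) is trivial

Z(S_5) = {e}


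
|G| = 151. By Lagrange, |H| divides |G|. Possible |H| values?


Lagrange's theorem: |H| divides |G|
|G| = 151
Divisors of 151: 1, 151

Possible subgroup orders: {1, 151}


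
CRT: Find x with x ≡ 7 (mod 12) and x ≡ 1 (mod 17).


m₁ = 12, m₂ = 17, gcd = 1, so CRT applies. M = m₁·m₂ = 204
Let M₁ = M/m₁ = 17, M₂ = M/m₂ = 12
Find y₁ ≡ M₁⁻¹ (mod m₁): 17⁻¹ ≡ 5 (mod 12)
Find y₂ ≡ M₂⁻¹ (mod m₂): 12⁻¹ ≡ 10 (mod 17)
x = a₁·M₁·y₁ + a₂·M₂·y₂ = 7·17·5 + 1·12·10 = 715
Reduce mod 204: x ≡ 103
Check: 103 mod 12 = 7 ✓, 103 mod 17 = 1 ✓

x ≡ 103 (mod 204)


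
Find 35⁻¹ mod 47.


Use the extended Euclidean algorithm to write 1 = 35·s + 47·t; then s mod 47 is the inverse.
Euclidean algorithm:
  35 = 0·47 + 35
  47 = 1·35 + 12
  35 = 2·12 + 11
  12 = 1·11 + 1
  11 = 11·1 + 0
gcd(35,47) = 1
Back-substitution gives: 35·(-4) + 47·(3) = 1
So 35⁻¹ ≡ -4 ≡ 43 (mod 47)
Check: 35 × 43 = 1505 ≡ 1 (mod 47) ✓

35⁻¹ ≡ 43 (mod 47)


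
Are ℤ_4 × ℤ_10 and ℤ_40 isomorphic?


Comparing ℤ_4 × ℤ_10 and ℤ_40:
gcd(4,10) = 2 ≠ 1. Max element order in ℤ_4×ℤ_10 is lcm(4,10) = 20 < 40, so it has no element of order 40

No, ℤ_4 × ℤ_10 ≇ ℤ_40


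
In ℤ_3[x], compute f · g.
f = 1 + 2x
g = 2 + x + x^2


Expand and collect like terms; reduce coefficients mod 3:
x^0: 1·2 = 2 ≡ 2 (mod 3)
x^1: 1·1 + 2·2 = 5 ≡ 2 (mod 3)
x^2: 1·1 + 2·1 = 3 ≡ 0 (mod 3)
x^3: 2·1 = 2 ≡ 2 (mod 3)
Result: 2 + 2x + 2x^3

f · g = 2 + 2x + 2x^3


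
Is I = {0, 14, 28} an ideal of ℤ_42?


Check ideal conditions for I = {0, 14, 28} in ℤ_42:
(1) I is an additive subgroup? Yes
(2) For r ∈ ℤ_42 and a ∈ I: r·a ∈ I? Yes

Yes, I is an ideal of ℤ_42


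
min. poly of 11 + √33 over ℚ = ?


Let α = 11 + √33. Then α - 11 = √33, so (α - 11)² = 33, giving α² - 22α + 88 = 0. Degree 2 and α ∉ ℚ, so this is the minimal polynomial.

Minimal polynomial: x² - 22x + 88


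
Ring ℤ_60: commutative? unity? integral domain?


ℤ_60 is a commutative ring with unity 1; 60 = 2×30 is composite, so 2·30 ≡ 0 gives zero divisors (not an integral domain)
Commutative: Yes
Integral domain: No
Has unity: Yes

ℤ_60: Commutative=Yes, Unity=Yes


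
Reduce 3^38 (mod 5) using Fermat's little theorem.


Fermat's little theorem: if p is prime and gcd(a,p)=1, then a^(p-1) ≡ 1 (mod p)
p = 5 is prime, gcd(3,5) = 1
Reduce exponent: 38 mod 4 = 2
So 3^38 ≡ 3^2 (mod 5)
3^2 mod 5 = 4

3^38 ≡ 4 (mod 5)


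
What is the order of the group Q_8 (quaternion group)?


Q_8 = {±1, ±i, ±j, ±k}
|Q_8| = 8

|Q_8 (quaternion group)| = 8


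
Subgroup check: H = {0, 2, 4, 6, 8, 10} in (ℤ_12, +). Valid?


Subgroup test for H = {0, 2, 4, 6, 8, 10} in (ℤ_12, +):
(1) 0 ∈ H? Yes
(2) Closure: for all a,b ∈ H, (a+b) mod 12 ∈ H? Yes
(3) Inverses: for all a ∈ H, -a mod 12 ∈ H? Yes

Yes, H is a subgroup of ℤ_12


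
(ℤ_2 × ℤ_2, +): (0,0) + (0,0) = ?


Operation: componentwise addition mod (2, 2)
(0,0) + (0,0) = ((a₁+b₁) mod 2, (a₂+b₂) mod 2) with a = (0,0), b = (0,0)

(0,0) + (0,0) = (0,0)


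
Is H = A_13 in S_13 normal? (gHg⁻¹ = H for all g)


H = A_13 in S_13
A_13 has index 2 in S_13, and every subgroup of index 2 is normal

Yes, normal subgroup


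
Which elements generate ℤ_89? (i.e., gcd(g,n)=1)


g generates ℤ_n iff gcd(g,n) = 1
Prime factors of 89: 89
Generators are g ∈ {1,...,88} not divisible by any of these primes.
Generators: {1, 2, 3, 4, 5, 6, 7, 8, 9, 10, 11, 12, 13, 14, 15, 16, 17, 18, 19, 20, 21, 22, 23, 24, 25, 26, 27, 28, 29, 30, 31, 32, 33, 34, 35, 36, 37, 38, 39, 40, 41, 42, 43, 44, 45, 46, 47, 48, 49, 50, 51, 52, 53, 54, 55, 56, 57, 58, 59, 60, 61, 62, 63, 64, 65, 66, 67, 68, 69, 70, 71, 72, 73, 74, 75, 76, 77, 78, 79, 80, 81, 82, 83, 84, 85, 86, 87, 88}
Number of generators = φ(89) = 88

Generators of ℤ_89 = {1, 2, 3, 4, 5, 6, 7, 8, 9, 10, 11, 12, 13, 14, 15, 16, 17, 18, 19, 20, 21, 22, 23, 24, 25, 26, 27, 28, 29, 30, 31, 32, 33, 34, 35, 36, 37, 38, 39, 40, 41, 42, 43, 44, 45, 46, 47, 48, 49, 50, 51, 52, 53, 54, 55, 56, 57, 58, 59, 60, 61, 62, 63, 64, 65, 66, 67, 68, 69, 70, 71, 72, 73, 74, 75, 76, 77, 78, 79, 80, 81, 82, 83, 84, 85, 86, 87, 88}


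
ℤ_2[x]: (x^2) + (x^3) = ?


Add coefficients mod 2:
x^0: 0 + 0 = 0 (mod 2)
x^1: 0 + 0 = 0 (mod 2)
x^2: 1 + 0 = 1 (mod 2)
x^3: 0 + 1 = 1 (mod 2)
Result: x^2 + x^3

f + g = x^2 + x^3


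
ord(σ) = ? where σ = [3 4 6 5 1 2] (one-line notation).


Cycle decomposition: (1 3 6 2 4 5)
Cycle lengths: 6
Order = lcm(6) = 6

ord(σ) = 6


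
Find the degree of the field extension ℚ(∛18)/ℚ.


∛18 has minimal polynomial x³ - 18 (irreducible over ℚ since 18 is not a perfect cube)

[ℚ(∛18)/ℚ] = 3


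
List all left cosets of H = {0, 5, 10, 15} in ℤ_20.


H = {0, 5, 10, 15}, |H| = 4
Number of cosets = |G|/|H| = 20/4 = 5
0 + H = {0, 5, 10, 15}
1 + H = {1, 6, 11, 16}
2 + H = {2, 7, 12, 17}
3 + H = {3, 8, 13, 18}
4 + H = {4, 9, 14, 19}

Cosets: 0+H={0,5,10,15}; 1+H={1,6,11,16}; 2+H={2,7,12,17}; 3+H={3,8,13,18}; 4+H={4,9,14,19}


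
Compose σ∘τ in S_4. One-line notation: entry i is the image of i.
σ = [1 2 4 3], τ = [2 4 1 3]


σ∘τ: apply τ first, then σ
1 →τ 2 →σ 2
2 →τ 4 →σ 3
3 →τ 1 →σ 1
4 →τ 3 →σ 4

σ∘τ = [2 3 1 4]


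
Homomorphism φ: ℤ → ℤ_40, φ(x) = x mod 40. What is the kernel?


Kernel = preimage of identity
ker(φ) = {x ∈ ℤ : x ≡ 0 (mod 40)} = 40ℤ = {0, ±40, ±80, ...}

ker(φ) = 40ℤ


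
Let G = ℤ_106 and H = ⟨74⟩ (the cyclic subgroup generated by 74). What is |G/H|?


|⟨74⟩| = n / gcd(74, 106) = 106 / 2 = 53
H is normal (ℤ_106 is abelian).
|G/H| = |G| / |H| = 106 / 53 = 2

|G/H| = 2


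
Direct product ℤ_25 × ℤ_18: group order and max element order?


|ℤ_25 × ℤ_18| = 25 × 18 = 450
Max element order = lcm(25,18) = 450
Cyclic? Yes (gcd=1)

|ℤ_25×ℤ_18| = 450, max element order = 450


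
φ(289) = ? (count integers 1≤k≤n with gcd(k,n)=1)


Factor n: 289 = 17^2
φ(n) = n · ∏(1 - 1/p) over distinct primes p | n
φ(289) = 289 · (1 - 1/17) = 272

φ(289) = 272


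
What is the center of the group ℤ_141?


Z(G) = {g ∈ G | gx = xg for all x ∈ G}
ℤ_141 is abelian, so Z(G) = G

Z(ℤ_141) = ℤ_141


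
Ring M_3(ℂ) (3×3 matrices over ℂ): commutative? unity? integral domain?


Matrix multiplication is non-commutative for n ≥ 2; the identity matrix I is the unity; singular matrices give zero divisors, so not an integral domain
Commutative: No
Integral domain: No
Has unity: Yes

M_3(ℂ) (3×3 matrices over ℂ): Commutative=No, Unity=Yes


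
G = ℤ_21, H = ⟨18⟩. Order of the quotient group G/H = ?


|⟨18⟩| = n / gcd(18, 21) = 21 / 3 = 7
H is normal (ℤ_21 is abelian).
|G/H| = |G| / |H| = 21 / 7 = 3

|G/H| = 3


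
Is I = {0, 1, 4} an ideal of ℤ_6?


Check ideal conditions for I = {0, 1, 4} in ℤ_6:
(1) I is an additive subgroup? No
(2) For r ∈ ℤ_6 and a ∈ I: r·a ∈ I? No  [counterexample: r=2, a=1, r·a mod 6 = 2 ∉ I]

No, I is not an ideal of ℤ_6


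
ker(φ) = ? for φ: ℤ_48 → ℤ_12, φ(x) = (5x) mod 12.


Kernel = preimage of identity
ker(φ) = {x ∈ ℤ_48 : 5x ≡ 0 (mod 12)}. Since 12 | 48, φ is well-defined. The kernel is the cyclic subgroup ⟨12⟩ of ℤ_48 (order 4), i.e. {0, 12, 24, 36}

ker(φ) = {0, 12, 24, 36}


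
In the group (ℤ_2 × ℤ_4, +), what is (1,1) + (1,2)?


Operation: componentwise addition mod (2, 4)
(1,1) + (1,2) = ((a₁+b₁) mod 2, (a₂+b₂) mod 4) with a = (1,1), b = (1,2)

(1,1) + (1,2) = (0,3)


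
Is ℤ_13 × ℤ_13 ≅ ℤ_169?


Comparing ℤ_13 × ℤ_13 and ℤ_169:
gcd(13,13) = 13 ≠ 1. Max element order in ℤ_13×ℤ_13 is lcm(13,13) = 13 < 169, so it has no element of order 169

No, ℤ_13 × ℤ_13 ≇ ℤ_169


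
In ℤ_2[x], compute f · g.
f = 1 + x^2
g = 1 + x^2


Expand and collect like terms; reduce coefficients mod 2:
x^0: 1·1 = 1 ≡ 1 (mod 2)
x^1: 1·0 + 0·1 = 0 ≡ 0 (mod 2)
x^2: 1·1 + 0·0 + 1·1 = 2 ≡ 0 (mod 2)
x^3: 0·1 + 1·0 = 0 ≡ 0 (mod 2)
x^4: 1·1 = 1 ≡ 1 (mod 2)
Result: 1 + x^4

f · g = 1 + x^4


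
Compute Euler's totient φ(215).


Factor n: 215 = 5 × 43
φ(n) = n · ∏(1 - 1/p) over distinct primes p | n
φ(215) = 215 · (1 - 1/5) · (1 - 1/43) = 168

φ(215) = 168


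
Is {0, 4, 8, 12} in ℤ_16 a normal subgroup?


H = {0, 4, 8, 12} in ℤ_16
ℤ_16 is abelian; every subgroup of an abelian group is normal

Yes, normal subgroup


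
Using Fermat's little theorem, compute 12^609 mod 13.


Fermat's little theorem: if p is prime and gcd(a,p)=1, then a^(p-1) ≡ 1 (mod p)
p = 13 is prime, gcd(12,13) = 1
Reduce exponent: 609 mod 12 = 9
So 12^609 ≡ 12^9 (mod 13)
12^9 mod 13 = 12

12^609 ≡ 12 (mod 13)


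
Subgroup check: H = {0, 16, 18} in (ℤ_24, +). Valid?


Subgroup test for H = {0, 16, 18} in (ℤ_24, +):
(1) 0 ∈ H? Yes
(2) Closure: for all a,b ∈ H, (a+b) mod 24 ∈ H? No  [counterexample: 16 + 16 = 8 ∉ H]
(3) Inverses: for all a ∈ H, -a mod 24 ∈ H? No

No, H is not a subgroup of ℤ_24


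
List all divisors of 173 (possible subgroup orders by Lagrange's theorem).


Lagrange's theorem: |H| divides |G|
|G| = 173
Divisors of 173: 1, 173

Possible subgroup orders: {1, 173}


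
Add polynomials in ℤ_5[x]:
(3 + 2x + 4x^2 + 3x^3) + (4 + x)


Add coefficients mod 5:
x^0: 3 + 4 = 2 (mod 5)
x^1: 2 + 1 = 3 (mod 5)
x^2: 4 + 0 = 4 (mod 5)
x^3: 3 + 0 = 3 (mod 5)
Result: 2 + 3x + 4x^2 + 3x^3

f + g = 2 + 3x + 4x^2 + 3x^3


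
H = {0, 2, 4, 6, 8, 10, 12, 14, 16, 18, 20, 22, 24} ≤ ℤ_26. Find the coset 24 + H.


24 + H = {24 + h (mod 26) : h ∈ H}
24+0=24, 24+2=0, 24+4=2, 24+6=4, 24+8=6, 24+10=8, 24+12=10, 24+14=12, 24+16=14, 24+18=16, 24+20=18, 24+22=20, 24+24=22
24 + H = {0, 2, 4, 6, 8, 10, 12, 14, 16, 18, 20, 22, 24} = 0 + H

24 + H = {0, 2, 4, 6, 8, 10, 12, 14, 16, 18, 20, 22, 24}


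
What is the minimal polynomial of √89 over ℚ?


√89 satisfies x² - 89 = 0, irreducible over ℚ since 89 is squarefree

Minimal polynomial: x² - 89


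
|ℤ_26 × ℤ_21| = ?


|A × B| = |A| · |B|
|ℤ_26 × ℤ_21| = 26 × 21 = 546

|ℤ_26 × ℤ_21| = 546


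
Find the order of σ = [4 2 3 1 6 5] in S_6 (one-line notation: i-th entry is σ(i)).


Cycle decomposition: (1 4) (5 6)
Cycle lengths: 2, 2
Order = lcm(2, 2) = 2

ord(σ) = 2


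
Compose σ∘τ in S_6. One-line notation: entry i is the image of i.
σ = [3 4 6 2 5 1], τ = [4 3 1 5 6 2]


σ∘τ: apply τ first, then σ
1 →τ 4 →σ 2
2 →τ 3 →σ 6
3 →τ 1 →σ 3
4 →τ 5 →σ 5
5 →τ 6 →σ 1
6 →τ 2 →σ 4

σ∘τ = [2 6 3 5 1 4]


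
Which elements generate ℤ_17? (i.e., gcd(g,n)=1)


g generates ℤ_n iff gcd(g,n) = 1
Prime factors of 17: 17
Generators are g ∈ {1,...,16} not divisible by any of these primes.
Generators: {1, 2, 3, 4, 5, 6, 7, 8, 9, 10, 11, 12, 13, 14, 15, 16}
Number of generators = φ(17) = 16

Generators of ℤ_17 = {1, 2, 3, 4, 5, 6, 7, 8, 9, 10, 11, 12, 13, 14, 15, 16}


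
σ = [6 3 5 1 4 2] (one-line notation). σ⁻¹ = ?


To find σ⁻¹, swap domain and range:
σ(1) = 6 → σ⁻¹(6) = 1
σ(2) = 3 → σ⁻¹(3) = 2
σ(3) = 5 → σ⁻¹(5) = 3
σ(4) = 1 → σ⁻¹(1) = 4
σ(5) = 4 → σ⁻¹(4) = 5
σ(6) = 2 → σ⁻¹(2) = 6

σ⁻¹ = [4 6 2 5 3 1]


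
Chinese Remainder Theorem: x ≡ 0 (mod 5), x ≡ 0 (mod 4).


m₁ = 5, m₂ = 4, gcd = 1, so CRT applies. M = m₁·m₂ = 20
Let M₁ = M/m₁ = 4, M₂ = M/m₂ = 5
Find y₁ ≡ M₁⁻¹ (mod m₁): 4⁻¹ ≡ 4 (mod 5)
Find y₂ ≡ M₂⁻¹ (mod m₂): 5⁻¹ ≡ 1 (mod 4)
x = a₁·M₁·y₁ + a₂·M₂·y₂ = 0·4·4 + 0·5·1 = 0
Reduce mod 20: x ≡ 0
Check: 0 mod 5 = 0 ✓, 0 mod 4 = 0 ✓

x ≡ 0 (mod 20)


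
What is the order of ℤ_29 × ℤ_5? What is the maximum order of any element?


|ℤ_29 × ℤ_5| = 29 × 5 = 145
Max element order = lcm(29,5) = 145
Cyclic? Yes (gcd=1)

|ℤ_29×ℤ_5| = 145, max element order = 145


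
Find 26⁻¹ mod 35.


Use the extended Euclidean algorithm to write 1 = 26·s + 35·t; then s mod 35 is the inverse.
Euclidean algorithm:
  26 = 0·35 + 26
  35 = 1·26 + 9
  26 = 2·9 + 8
  9 = 1·8 + 1
  8 = 8·1 + 0
gcd(26,35) = 1
Back-substitution gives: 26·(-4) + 35·(3) = 1
So 26⁻¹ ≡ -4 ≡ 31 (mod 35)
Check: 26 × 31 = 806 ≡ 1 (mod 35) ✓

26⁻¹ ≡ 31 (mod 35)


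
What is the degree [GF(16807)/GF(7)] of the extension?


GF(16807) = GF(7^5), so the extension degree is 5

[GF(16807)/GF(7)] = 5


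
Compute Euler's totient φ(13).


φ(n) = count of k ∈ {1,...,n} with gcd(k,n)=1
Coprimes to 13: {1, 2, 3, 4, 5, 6, 7, 8, 9, 10, 11, 12}
Count: 12

φ(13) = 12


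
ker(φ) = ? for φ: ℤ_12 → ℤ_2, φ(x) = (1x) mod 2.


Kernel = preimage of identity
ker(φ) = {x ∈ ℤ_12 : 1x ≡ 0 (mod 2)}. Since 2 | 12, φ is well-defined. The kernel is the cyclic subgroup ⟨2⟩ of ℤ_12 (order 6), i.e. {0, 2, 4, 6, 8, 10}

ker(φ) = {0, 2, 4, 6, 8, 10}


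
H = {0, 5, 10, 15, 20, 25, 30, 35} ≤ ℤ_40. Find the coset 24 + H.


24 + H = {24 + h (mod 40) : h ∈ H}
24+0=24, 24+5=29, 24+10=34, 24+15=39, 24+20=4, 24+25=9, 24+30=14, 24+35=19
24 + H = {4, 9, 14, 19, 24, 29, 34, 39} = 4 + H

24 + H = {4, 9, 14, 19, 24, 29, 34, 39}


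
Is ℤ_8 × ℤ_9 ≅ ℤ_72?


Comparing ℤ_8 × ℤ_9 and ℤ_72:
gcd(8,9) = 1, so ℤ_8 × ℤ_9 ≅ ℤ_72 (CRT)

Yes, ℤ_8 × ℤ_9 ≅ ℤ_72


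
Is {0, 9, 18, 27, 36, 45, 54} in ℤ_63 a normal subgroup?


H = {0, 9, 18, 27, 36, 45, 54} in ℤ_63
ℤ_63 is abelian; every subgroup of an abelian group is normal

Yes, normal subgroup


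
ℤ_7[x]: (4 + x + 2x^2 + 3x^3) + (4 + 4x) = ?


Add coefficients mod 7:
x^0: 4 + 4 = 1 (mod 7)
x^1: 1 + 4 = 5 (mod 7)
x^2: 2 + 0 = 2 (mod 7)
x^3: 3 + 0 = 3 (mod 7)
Result: 1 + 5x + 2x^2 + 3x^3

f + g = 1 + 5x + 2x^2 + 3x^3


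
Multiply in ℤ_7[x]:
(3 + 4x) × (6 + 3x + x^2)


Expand and collect like terms; reduce coefficients mod 7:
x^0: 3·6 = 18 ≡ 4 (mod 7)
x^1: 3·3 + 4·6 = 33 ≡ 5 (mod 7)
x^2: 3·1 + 4·3 = 15 ≡ 1 (mod 7)
x^3: 4·1 = 4 ≡ 4 (mod 7)
Result: 4 + 5x + x^2 + 4x^3

f · g = 4 + 5x + x^2 + 4x^3


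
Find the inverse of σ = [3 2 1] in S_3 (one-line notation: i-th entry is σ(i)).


To find σ⁻¹, swap domain and range:
σ(1) = 3 → σ⁻¹(3) = 1
σ(2) = 2 → σ⁻¹(2) = 2
σ(3) = 1 → σ⁻¹(1) = 3

σ⁻¹ = [3 2 1]


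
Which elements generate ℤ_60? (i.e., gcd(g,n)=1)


g generates ℤ_n iff gcd(g,n) = 1
Prime factors of 60: 2, 3, 5
Generators are g ∈ {1,...,59} not divisible by any of these primes.
Generators: {1, 7, 11, 13, 17, 19, 23, 29, 31, 37, 41, 43, 47, 49, 53, 59}
Number of generators = φ(60) = 16

Generators of ℤ_60 = {1, 7, 11, 13, 17, 19, 23, 29, 31, 37, 41, 43, 47, 49, 53, 59}


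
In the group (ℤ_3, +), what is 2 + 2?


Operation: addition mod 3
2 + 2 = (a + b) mod 3 with a = 2, b = 2

2 + 2 = 1


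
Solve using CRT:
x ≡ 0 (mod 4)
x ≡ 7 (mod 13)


m₁ = 4, m₂ = 13, gcd = 1, so CRT applies. M = m₁·m₂ = 52
Let M₁ = M/m₁ = 13, M₂ = M/m₂ = 4
Find y₁ ≡ M₁⁻¹ (mod m₁): 13⁻¹ ≡ 1 (mod 4)
Find y₂ ≡ M₂⁻¹ (mod m₂): 4⁻¹ ≡ 10 (mod 13)
x = a₁·M₁·y₁ + a₂·M₂·y₂ = 0·13·1 + 7·4·10 = 280
Reduce mod 52: x ≡ 20
Check: 20 mod 4 = 0 ✓, 20 mod 13 = 7 ✓

x ≡ 20 (mod 52)


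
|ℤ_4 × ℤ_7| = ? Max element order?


|ℤ_4 × ℤ_7| = 4 × 7 = 28
Max element order = lcm(4,7) = 28
Cyclic? Yes (gcd=1)

|ℤ_4×ℤ_7| = 28, max element order = 28


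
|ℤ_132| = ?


ℤ_n has n elements.

|ℤ_132| = 132


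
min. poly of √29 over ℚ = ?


√29 satisfies x² - 29 = 0, irreducible over ℚ since 29 is squarefree

Minimal polynomial: x² - 29


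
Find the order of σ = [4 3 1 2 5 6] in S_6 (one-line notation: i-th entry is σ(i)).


Cycle decomposition: (1 4 2 3)
Cycle lengths: 4
Order = lcm(4) = 4

ord(σ) = 4


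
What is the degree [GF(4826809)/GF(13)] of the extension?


GF(4826809) = GF(13^6), so the extension degree is 6

[GF(4826809)/GF(13)] = 6


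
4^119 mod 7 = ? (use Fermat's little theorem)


Fermat's little theorem: if p is prime and gcd(a,p)=1, then a^(p-1) ≡ 1 (mod p)
p = 7 is prime, gcd(4,7) = 1
Reduce exponent: 119 mod 6 = 5
So 4^119 ≡ 4^5 (mod 7)
4^5 mod 7 = 2

4^119 ≡ 2 (mod 7)


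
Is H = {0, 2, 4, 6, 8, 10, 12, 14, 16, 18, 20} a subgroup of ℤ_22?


Subgroup test for H = {0, 2, 4, 6, 8, 10, 12, 14, 16, 18, 20} in (ℤ_22, +):
(1) 0 ∈ H? Yes
(2) Closure: for all a,b ∈ H, (a+b) mod 22 ∈ H? Yes
(3) Inverses: for all a ∈ H, -a mod 22 ∈ H? Yes

Yes, H is a subgroup of ℤ_22


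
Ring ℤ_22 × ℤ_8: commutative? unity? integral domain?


Direct product ring; commutative with unity (1,1); but (1,0)·(0,1) = (0,0) gives zero divisors, so not an integral domain
Commutative: Yes
Integral domain: No
Has unity: Yes

ℤ_22 × ℤ_8: Commutative=Yes, Unity=Yes


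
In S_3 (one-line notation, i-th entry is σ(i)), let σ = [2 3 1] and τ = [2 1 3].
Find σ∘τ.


σ∘τ: apply τ first, then σ
1 →τ 2 →σ 3
2 →τ 1 →σ 2
3 →τ 3 →σ 1

σ∘τ = [3 2 1]


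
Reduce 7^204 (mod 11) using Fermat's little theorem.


Fermat's little theorem: if p is prime and gcd(a,p)=1, then a^(p-1) ≡ 1 (mod p)
p = 11 is prime, gcd(7,11) = 1
Reduce exponent: 204 mod 10 = 4
So 7^204 ≡ 7^4 (mod 11)
7^4 mod 11 = 3

7^204 ≡ 3 (mod 11)


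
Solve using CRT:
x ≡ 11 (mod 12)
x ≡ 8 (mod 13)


m₁ = 12, m₂ = 13, gcd = 1, so CRT applies. M = m₁·m₂ = 156
Let M₁ = M/m₁ = 13, M₂ = M/m₂ = 12
Find y₁ ≡ M₁⁻¹ (mod m₁): 13⁻¹ ≡ 1 (mod 12)
Find y₂ ≡ M₂⁻¹ (mod m₂): 12⁻¹ ≡ 12 (mod 13)
x = a₁·M₁·y₁ + a₂·M₂·y₂ = 11·13·1 + 8·12·12 = 1295
Reduce mod 156: x ≡ 47
Check: 47 mod 12 = 11 ✓, 47 mod 13 = 8 ✓

x ≡ 47 (mod 156)


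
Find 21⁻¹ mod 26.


Use the extended Euclidean algorithm to write 1 = 21·s + 26·t; then s mod 26 is the inverse.
Euclidean algorithm:
  21 = 0·26 + 21
  26 = 1·21 + 5
  21 = 4·5 + 1
  5 = 5·1 + 0
gcd(21,26) = 1
Back-substitution gives: 21·(5) + 26·(-4) = 1
So 21⁻¹ ≡ 5 ≡ 5 (mod 26)
Check: 21 × 5 = 105 ≡ 1 (mod 26) ✓

21⁻¹ ≡ 5 (mod 26)


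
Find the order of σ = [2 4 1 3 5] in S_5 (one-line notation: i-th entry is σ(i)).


Cycle decomposition: (1 2 4 3)
Cycle lengths: 4
Order = lcm(4) = 4

ord(σ) = 4


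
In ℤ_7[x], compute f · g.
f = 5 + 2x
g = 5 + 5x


Expand and collect like terms; reduce coefficients mod 7:
x^0: 5·5 = 25 ≡ 4 (mod 7)
x^1: 5·5 + 2·5 = 35 ≡ 0 (mod 7)
x^2: 2·5 = 10 ≡ 3 (mod 7)
Result: 4 + 3x^2

f · g = 4 + 3x^2


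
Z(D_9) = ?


Z(G) = {g ∈ G | gx = xg for all x ∈ G}
For odd n, Z(D_n) = {e}: no nontrivial rotation commutes with all reflections

Z(D_9) = {e}


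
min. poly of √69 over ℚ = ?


√69 satisfies x² - 69 = 0, irreducible over ℚ since 69 is squarefree

Minimal polynomial: x² - 69


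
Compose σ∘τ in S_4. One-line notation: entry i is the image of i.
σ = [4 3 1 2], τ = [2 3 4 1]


σ∘τ: apply τ first, then σ
1 →τ 2 →σ 3
2 →τ 3 →σ 1
3 →τ 4 →σ 2
4 →τ 1 →σ 4

σ∘τ = [3 1 2 4]


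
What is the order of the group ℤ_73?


ℤ_n has n elements.

|ℤ_73| = 73


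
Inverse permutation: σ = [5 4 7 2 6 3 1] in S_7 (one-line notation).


To find σ⁻¹, swap domain and range:
σ(1) = 5 → σ⁻¹(5) = 1
σ(2) = 4 → σ⁻¹(4) = 2
σ(3) = 7 → σ⁻¹(7) = 3
σ(4) = 2 → σ⁻¹(2) = 4
σ(5) = 6 → σ⁻¹(6) = 5
σ(6) = 3 → σ⁻¹(3) = 6
σ(7) = 1 → σ⁻¹(1) = 7

σ⁻¹ = [7 4 6 2 1 5 3]


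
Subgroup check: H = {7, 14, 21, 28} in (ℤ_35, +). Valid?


Subgroup test for H = {7, 14, 21, 28} in (ℤ_35, +):
(1) 0 ∈ H? No
(2) Closure: for all a,b ∈ H, (a+b) mod 35 ∈ H? No  [counterexample: 7 + 28 = 0 ∉ H]
(3) Inverses: for all a ∈ H, -a mod 35 ∈ H? Yes

No, H is not a subgroup of ℤ_35


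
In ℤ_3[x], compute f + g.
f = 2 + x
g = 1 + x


Add coefficients mod 3:
x^0: 2 + 1 = 0 (mod 3)
x^1: 1 + 1 = 2 (mod 3)
Result: 2x

f + g = 2x


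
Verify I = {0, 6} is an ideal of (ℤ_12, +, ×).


Check ideal conditions for I = {0, 6} in ℤ_12:
(1) I is an additive subgroup? Yes
(2) For r ∈ ℤ_12 and a ∈ I: r·a ∈ I? Yes

Yes, I is an ideal of ℤ_12


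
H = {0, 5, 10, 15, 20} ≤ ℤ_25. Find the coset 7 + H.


7 + H = {7 + h (mod 25) : h ∈ H}
7+0=7, 7+5=12, 7+10=17, 7+15=22, 7+20=2
7 + H = {2, 7, 12, 17, 22} = 2 + H

7 + H = {2, 7, 12, 17, 22}


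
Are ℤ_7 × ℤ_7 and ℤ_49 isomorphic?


Comparing ℤ_7 × ℤ_7 and ℤ_49:
gcd(7,7) = 7 ≠ 1. Max element order in ℤ_7×ℤ_7 is lcm(7,7) = 7 < 49, so it has no element of order 49

No, ℤ_7 × ℤ_7 ≇ ℤ_49


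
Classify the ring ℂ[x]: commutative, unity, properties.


Polynomial ring over ℂ (an integral domain) is a commutative integral domain with unity 1
Commutative: Yes
Integral domain: Yes
Has unity: Yes

ℂ[x]: Commutative=Yes, Unity=Yes


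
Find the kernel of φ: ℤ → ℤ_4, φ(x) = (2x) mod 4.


Kernel = preimage of identity
ker(φ) = {x ∈ ℤ : 2x ≡ 0 (mod 4)}. gcd(2,4) = 2, so 2x ≡ 0 (mod 4) ⟺ x ≡ 0 (mod 4/2 = 2). Hence ker(φ) = 2ℤ

ker(φ) = 2ℤ


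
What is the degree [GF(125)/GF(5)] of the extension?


GF(125) = GF(5^3), so the extension degree is 3

[GF(125)/GF(5)] = 3


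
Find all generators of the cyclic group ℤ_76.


g generates ℤ_n iff gcd(g,n) = 1
Prime factors of 76: 2, 19
Generators are g ∈ {1,...,75} not divisible by any of these primes.
Generators: {1, 3, 5, 7, 9, 11, 13, 15, 17, 21, 23, 25, 27, 29, 31, 33, 35, 37, 39, 41, 43, 45, 47, 49, 51, 53, 55, 59, 61, 63, 65, 67, 69, 71, 73, 75}
Number of generators = φ(76) = 36

Generators of ℤ_76 = {1, 3, 5, 7, 9, 11, 13, 15, 17, 21, 23, 25, 27, 29, 31, 33, 35, 37, 39, 41, 43, 45, 47, 49, 51, 53, 55, 59, 61, 63, 65, 67, 69, 71, 73, 75}


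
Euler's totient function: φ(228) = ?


Factor n: 228 = 2^2 × 3 × 19
φ(n) = n · ∏(1 - 1/p) over distinct primes p | n
φ(228) = 228 · (1 - 1/2) · (1 - 1/3) · (1 - 1/19) = 72

φ(228) = 72


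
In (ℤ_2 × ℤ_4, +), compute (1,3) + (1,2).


Operation: componentwise addition mod (2, 4)
(1,3) + (1,2) = ((a₁+b₁) mod 2, (a₂+b₂) mod 4) with a = (1,3), b = (1,2)

(1,3) + (1,2) = (0,1)


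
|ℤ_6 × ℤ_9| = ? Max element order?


|ℤ_6 × ℤ_9| = 6 × 9 = 54
Max element order = lcm(6,9) = 18
Cyclic? No (gcd=3)

|ℤ_6×ℤ_9| = 54, max element order = 18


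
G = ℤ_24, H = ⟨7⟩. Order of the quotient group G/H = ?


|⟨7⟩| = n / gcd(7, 24) = 24 / 1 = 24
H is normal (ℤ_24 is abelian).
|G/H| = |G| / |H| = 24 / 24 = 1

|G/H| = 1


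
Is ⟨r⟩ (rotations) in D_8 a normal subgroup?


H = ⟨r⟩ (rotations) in D_8
The rotation subgroup ⟨r⟩ has index 2 in D_8, so it is normal

Yes, normal subgroup


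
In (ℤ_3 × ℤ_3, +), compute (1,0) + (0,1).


Operation: componentwise addition mod (3, 3)
(1,0) + (0,1) = ((a₁+b₁) mod 3, (a₂+b₂) mod 3) with a = (1,0), b = (0,1)

(1,0) + (0,1) = (1,1)


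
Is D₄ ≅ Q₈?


Comparing D₄ and Q₈:
D₄ has 5 elements of order 2; Q₈ has only 1

No, D₄ ≇ Q₈


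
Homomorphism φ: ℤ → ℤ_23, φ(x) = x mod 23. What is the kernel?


Kernel = preimage of identity
ker(φ) = {x ∈ ℤ : x ≡ 0 (mod 23)} = 23ℤ = {0, ±23, ±46, ...}

ker(φ) = 23ℤ


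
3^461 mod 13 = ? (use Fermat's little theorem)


Fermat's little theorem: if p is prime and gcd(a,p)=1, then a^(p-1) ≡ 1 (mod p)
p = 13 is prime, gcd(3,13) = 1
Reduce exponent: 461 mod 12 = 5
So 3^461 ≡ 3^5 (mod 13)
3^5 mod 13 = 9

3^461 ≡ 9 (mod 13)


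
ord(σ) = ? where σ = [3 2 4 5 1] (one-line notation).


Cycle decomposition: (1 3 4 5)
Cycle lengths: 4
Order = lcm(4) = 4

ord(σ) = 4


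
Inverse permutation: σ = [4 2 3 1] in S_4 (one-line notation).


To find σ⁻¹, swap domain and range:
σ(1) = 4 → σ⁻¹(4) = 1
σ(2) = 2 → σ⁻¹(2) = 2
σ(3) = 3 → σ⁻¹(3) = 3
σ(4) = 1 → σ⁻¹(1) = 4

σ⁻¹ = [4 2 3 1]


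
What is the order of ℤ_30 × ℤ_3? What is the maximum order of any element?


|ℤ_30 × ℤ_3| = 30 × 3 = 90
Max element order = lcm(30,3) = 30
Cyclic? No (gcd=3)

|ℤ_30×ℤ_3| = 90, max element order = 30


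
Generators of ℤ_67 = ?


g generates ℤ_n iff gcd(g,n) = 1
Prime factors of 67: 67
Generators are g ∈ {1,...,66} not divisible by any of these primes.
Generators: {1, 2, 3, 4, 5, 6, 7, 8, 9, 10, 11, 12, 13, 14, 15, 16, 17, 18, 19, 20, 21, 22, 23, 24, 25, 26, 27, 28, 29, 30, 31, 32, 33, 34, 35, 36, 37, 38, 39, 40, 41, 42, 43, 44, 45, 46, 47, 48, 49, 50, 51, 52, 53, 54, 55, 56, 57, 58, 59, 60, 61, 62, 63, 64, 65, 66}
Number of generators = φ(67) = 66

Generators of ℤ_67 = {1, 2, 3, 4, 5, 6, 7, 8, 9, 10, 11, 12, 13, 14, 15, 16, 17, 18, 19, 20, 21, 22, 23, 24, 25, 26, 27, 28, 29, 30, 31, 32, 33, 34, 35, 36, 37, 38, 39, 40, 41, 42, 43, 44, 45, 46, 47, 48, 49, 50, 51, 52, 53, 54, 55, 56, 57, 58, 59, 60, 61, 62, 63, 64, 65, 66}


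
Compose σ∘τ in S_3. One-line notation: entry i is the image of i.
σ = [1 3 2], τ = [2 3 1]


σ∘τ: apply τ first, then σ
1 →τ 2 →σ 3
2 →τ 3 →σ 2
3 →τ 1 →σ 1

σ∘τ = [3 2 1]


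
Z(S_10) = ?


Z(G) = {g ∈ G | gx = xg for all x ∈ G}
S_n is non-abelian for n ≥ 3; Z(S_10) is trivial

Z(S_10) = {e}


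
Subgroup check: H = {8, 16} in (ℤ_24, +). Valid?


Subgroup test for H = {8, 16} in (ℤ_24, +):
(1) 0 ∈ H? No
(2) Closure: for all a,b ∈ H, (a+b) mod 24 ∈ H? No  [counterexample: 8 + 16 = 0 ∉ H]
(3) Inverses: for all a ∈ H, -a mod 24 ∈ H? Yes

No, H is not a subgroup of ℤ_24


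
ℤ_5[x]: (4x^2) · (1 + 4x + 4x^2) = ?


Expand and collect like terms; reduce coefficients mod 5:
x^0: 0·1 = 0 ≡ 0 (mod 5)
x^1: 0·4 + 0·1 = 0 ≡ 0 (mod 5)
x^2: 0·4 + 0·4 + 4·1 = 4 ≡ 4 (mod 5)
x^3: 0·4 + 4·4 = 16 ≡ 1 (mod 5)
x^4: 4·4 = 16 ≡ 1 (mod 5)
Result: 4x^2 + x^3 + x^4

f · g = 4x^2 + x^3 + x^4


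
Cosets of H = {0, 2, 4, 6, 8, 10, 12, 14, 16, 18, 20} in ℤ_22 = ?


H = {0, 2, 4, 6, 8, 10, 12, 14, 16, 18, 20}, |H| = 11
Number of cosets = |G|/|H| = 22/11 = 2
0 + H = {0, 2, 4, 6, 8, 10, 12, 14, 16, 18, 20}
1 + H = {1, 3, 5, 7, 9, 11, 13, 15, 17, 19, 21}

Cosets: 0+H={0,2,4,6,8,10,12,14,16,18,20}; 1+H={1,3,5,7,9,11,13,15,17,19,21}


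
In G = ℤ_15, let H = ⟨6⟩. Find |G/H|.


|⟨6⟩| = n / gcd(6, 15) = 15 / 3 = 5
H is normal (ℤ_15 is abelian).
|G/H| = |G| / |H| = 15 / 5 = 3

|G/H| = 3


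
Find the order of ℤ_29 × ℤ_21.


|A × B| = |A| · |B|
|ℤ_29 × ℤ_21| = 29 × 21 = 609

|ℤ_29 × ℤ_21| = 609


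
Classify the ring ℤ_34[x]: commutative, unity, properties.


ℤ_34 has zero divisors (2·17 ≡ 0), and these lift to constant zero divisors in ℤ_34[x]; so not an integral domain
Commutative: Yes
Integral domain: No
Has unity: Yes

ℤ_34[x]: Commutative=Yes, Unity=Yes


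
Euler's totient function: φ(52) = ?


Factor n: 52 = 2^2 × 13
φ(n) = n · ∏(1 - 1/p) over distinct primes p | n
φ(52) = 52 · (1 - 1/2) · (1 - 1/13) = 24

φ(52) = 24


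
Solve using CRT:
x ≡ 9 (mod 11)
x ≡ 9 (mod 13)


m₁ = 11, m₂ = 13, gcd = 1, so CRT applies. M = m₁·m₂ = 143
Let M₁ = M/m₁ = 13, M₂ = M/m₂ = 11
Find y₁ ≡ M₁⁻¹ (mod m₁): 13⁻¹ ≡ 6 (mod 11)
Find y₂ ≡ M₂⁻¹ (mod m₂): 11⁻¹ ≡ 6 (mod 13)
x = a₁·M₁·y₁ + a₂·M₂·y₂ = 9·13·6 + 9·11·6 = 1296
Reduce mod 143: x ≡ 9
Check: 9 mod 11 = 9 ✓, 9 mod 13 = 9 ✓

x ≡ 9 (mod 143)


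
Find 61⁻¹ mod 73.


Use the extended Euclidean algorithm to write 1 = 61·s + 73·t; then s mod 73 is the inverse.
Euclidean algorithm:
  61 = 0·73 + 61
  73 = 1·61 + 12
  61 = 5·12 + 1
  12 = 12·1 + 0
gcd(61,73) = 1
Back-substitution gives: 61·(6) + 73·(-5) = 1
So 61⁻¹ ≡ 6 ≡ 6 (mod 73)
Check: 61 × 6 = 366 ≡ 1 (mod 73) ✓

61⁻¹ ≡ 6 (mod 73)


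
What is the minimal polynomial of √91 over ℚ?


√91 satisfies x² - 91 = 0, irreducible over ℚ since 91 is squarefree

Minimal polynomial: x² - 91
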